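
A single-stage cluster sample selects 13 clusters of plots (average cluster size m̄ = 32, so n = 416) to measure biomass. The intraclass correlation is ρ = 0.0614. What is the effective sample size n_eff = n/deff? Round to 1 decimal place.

deff = 1 + (32 − 1)·0.0614 = 1 + 1.9034 = 2.9034.
n_eff = 416 / 2.9034 = 143.3.

143.3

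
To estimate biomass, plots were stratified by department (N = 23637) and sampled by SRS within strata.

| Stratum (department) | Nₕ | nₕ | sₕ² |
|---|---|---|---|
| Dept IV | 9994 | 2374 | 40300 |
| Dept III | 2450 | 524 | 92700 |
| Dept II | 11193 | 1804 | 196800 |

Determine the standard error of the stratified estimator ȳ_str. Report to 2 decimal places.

Var(ȳ_str) = Σₕ Wₕ²(1 − fₕ)sₕ²/nₕ with Wₕ = Nₕ/N, N = 23637.
Dept IV: Wₕ = 0.42281169; term = 0.42281169²·(1 − 0.23754253)·40300/2374 = 2.3138433.
Dept III: Wₕ = 0.10365106; term = 0.10365106²·(1 − 0.21387755)·92700/524 = 1.4941221.
Dept II: Wₕ = 0.47353725; term = 0.47353725²·(1 − 0.16117216)·196800/1804 = 20.519638.
Sum = 24.327603.
SE = √(24.327603) = 4.93.

4.93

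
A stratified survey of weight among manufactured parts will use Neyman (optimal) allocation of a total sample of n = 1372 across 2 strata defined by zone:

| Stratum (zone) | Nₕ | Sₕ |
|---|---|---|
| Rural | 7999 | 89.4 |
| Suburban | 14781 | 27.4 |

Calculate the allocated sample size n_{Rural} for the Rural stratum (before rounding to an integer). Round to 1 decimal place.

Neyman allocation: nₕ = n·NₕSₕ / Σⱼ NⱼSⱼ.
Σ NⱼSⱼ = 7999·89.4 + 14781·27.4 = 1.12011 × 10^6.
n_{Rural} = 1372·7999·89.4 / (1.12011 × 10^6) = 875.9.

875.9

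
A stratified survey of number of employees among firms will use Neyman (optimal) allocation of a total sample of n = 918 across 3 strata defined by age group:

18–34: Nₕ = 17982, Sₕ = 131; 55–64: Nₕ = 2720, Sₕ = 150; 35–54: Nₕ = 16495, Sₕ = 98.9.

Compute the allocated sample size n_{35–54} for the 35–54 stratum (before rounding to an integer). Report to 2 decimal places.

340.75

Neyman allocation: nₕ = n·NₕSₕ / Σⱼ NⱼSⱼ.
Σ NⱼSⱼ = 17982·131 + 2720·150 + 16495·98.9 = 4.3949975 × 10^6.
n_{35–54} = 918·16495·98.9 / (4.3949975 × 10^6) = 340.75.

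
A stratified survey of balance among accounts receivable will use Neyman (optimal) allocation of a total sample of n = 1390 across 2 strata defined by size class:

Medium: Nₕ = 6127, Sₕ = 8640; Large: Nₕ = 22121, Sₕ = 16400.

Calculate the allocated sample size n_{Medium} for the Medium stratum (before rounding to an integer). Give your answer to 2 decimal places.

Neyman allocation: nₕ = n·NₕSₕ / Σⱼ NⱼSⱼ.
Σ NⱼSⱼ = 6127·8640 + 22121·16400 = 4.1572168 × 10^8.
n_{Medium} = 1390·6127·8640 / (4.1572168 × 10^8) = 177.00.

177.00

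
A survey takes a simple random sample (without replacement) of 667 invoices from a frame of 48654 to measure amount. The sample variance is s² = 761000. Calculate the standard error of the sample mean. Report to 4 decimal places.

33.5453

Under SRS without replacement, Var(ȳ) = (1 − f)·s²/n with f = n/N = 667/48654 = 0.01370905.
Var(ȳ) = (1 − 0.01370905)·761000/667 = 0.98629095·1140.9295 = 1125.2885.
SE(ȳ) = √(1125.2885) = 33.5453.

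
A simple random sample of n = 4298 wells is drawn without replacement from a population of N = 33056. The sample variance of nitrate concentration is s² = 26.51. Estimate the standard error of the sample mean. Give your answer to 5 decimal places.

Under SRS without replacement, Var(ȳ) = (1 − f)·s²/n with f = n/N = 4298/33056 = 0.13002178.
Var(ȳ) = (1 − 0.13002178)·26.51/4298 = 0.86997822·0.0061679851 = 0.0053660127.
SE(ȳ) = √(0.0053660127) = 0.07325.

0.07325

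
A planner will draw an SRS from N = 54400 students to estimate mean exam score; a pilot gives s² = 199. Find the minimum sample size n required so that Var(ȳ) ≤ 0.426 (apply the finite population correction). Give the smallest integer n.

464

Without fpc, n₀ = s²/D = 199/0.426 = 467.1362.
With fpc, (1 − n/N)·s²/n ≤ D requires n ≥ n₀/(1 + n₀/N) = 467.1362/(1 + 467.1362/54400) = 463.1590.
Rounding up, n = 464.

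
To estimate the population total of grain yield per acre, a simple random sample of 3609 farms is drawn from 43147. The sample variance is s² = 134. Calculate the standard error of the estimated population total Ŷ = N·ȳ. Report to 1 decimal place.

7958.7

Var(Ŷ) = N²·Var(ȳ) = N²·(1 − n/N)·s²/n.
f = 3609/43147 = 0.08364429; Var(ȳ) = 0.91635571·134/3609 = 0.034023737.
Var(Ŷ) = 43147² · 0.034023737 = 6.3340753 × 10^7.
SE(Ŷ) = √(6.3340753 × 10^7) = 7958.7.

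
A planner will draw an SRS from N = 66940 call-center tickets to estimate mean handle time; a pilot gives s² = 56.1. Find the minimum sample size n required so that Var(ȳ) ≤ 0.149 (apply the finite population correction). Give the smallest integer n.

Without fpc, n₀ = s²/D = 56.1/0.149 = 376.5101.
With fpc, (1 − n/N)·s²/n ≤ D requires n ≥ n₀/(1 + n₀/N) = 376.5101/(1 + 376.5101/66940) = 374.4042.
Rounding up, n = 375.

375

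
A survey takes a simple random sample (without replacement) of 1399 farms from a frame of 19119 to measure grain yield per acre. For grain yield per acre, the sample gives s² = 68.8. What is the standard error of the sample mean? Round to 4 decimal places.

Under SRS without replacement, Var(ȳ) = (1 − f)·s²/n with f = n/N = 1399/19119 = 0.07317328.
Var(ȳ) = (1 − 0.07317328)·68.8/1399 = 0.92682672·0.049177984 = 0.04557947.
SE(ȳ) = √(0.04557947) = 0.2135.

0.2135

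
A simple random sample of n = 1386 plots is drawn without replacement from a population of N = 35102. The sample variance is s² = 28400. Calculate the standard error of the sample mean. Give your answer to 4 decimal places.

Under SRS without replacement, Var(ȳ) = (1 − f)·s²/n with f = n/N = 1386/35102 = 0.03948493.
Var(ȳ) = (1 − 0.03948493)·28400/1386 = 0.96051507·20.49062 = 19.68155.
SE(ȳ) = √(19.68155) = 4.4364.

4.4364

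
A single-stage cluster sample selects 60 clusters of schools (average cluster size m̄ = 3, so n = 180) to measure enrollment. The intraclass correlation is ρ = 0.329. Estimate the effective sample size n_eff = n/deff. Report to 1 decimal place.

deff = 1 + (3 − 1)·0.329 = 1 + 0.658 = 1.658.
n_eff = 180 / 1.658 = 108.6.

108.6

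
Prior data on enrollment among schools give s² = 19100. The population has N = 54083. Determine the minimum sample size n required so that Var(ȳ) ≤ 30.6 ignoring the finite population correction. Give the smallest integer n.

Without fpc, n₀ = s²/D = 19100/30.6 = 624.1830.
Rounding up, n = 625.

625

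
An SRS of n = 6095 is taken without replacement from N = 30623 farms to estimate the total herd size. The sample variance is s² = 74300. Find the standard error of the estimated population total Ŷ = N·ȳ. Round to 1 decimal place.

95689.1

Var(Ŷ) = N²·Var(ȳ) = N²·(1 − n/N)·s²/n.
f = 6095/30623 = 0.19903341; Var(ȳ) = 0.80096659·74300/6095 = 9.764039.
Var(Ŷ) = 30623² · 9.764039 = 9.1564046 × 10^9.
SE(Ŷ) = √(9.1564046 × 10^9) = 95689.1.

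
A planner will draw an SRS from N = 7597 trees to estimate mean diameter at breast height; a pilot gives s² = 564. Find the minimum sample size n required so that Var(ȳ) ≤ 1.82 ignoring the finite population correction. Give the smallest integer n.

310

Without fpc, n₀ = s²/D = 564/1.82 = 309.8901.
Rounding up, n = 310.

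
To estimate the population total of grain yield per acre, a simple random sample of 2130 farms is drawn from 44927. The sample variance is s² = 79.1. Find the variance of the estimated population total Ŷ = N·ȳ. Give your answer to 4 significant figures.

7.140 × 10^7

Var(Ŷ) = N²·Var(ȳ) = N²·(1 − n/N)·s²/n.
f = 2130/44927 = 0.04741024; Var(ȳ) = 0.95258976·79.1/2130 = 0.035375516.
Var(Ŷ) = 44927² · 0.035375516 = 7.1403191 × 10^7.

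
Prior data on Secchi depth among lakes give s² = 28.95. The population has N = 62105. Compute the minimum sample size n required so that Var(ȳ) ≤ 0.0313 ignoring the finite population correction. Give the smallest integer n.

Without fpc, n₀ = s²/D = 28.95/0.0313 = 924.9201.
Rounding up, n = 925.

925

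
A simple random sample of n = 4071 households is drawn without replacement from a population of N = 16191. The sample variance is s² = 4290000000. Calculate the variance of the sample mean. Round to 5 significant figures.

788830

Under SRS without replacement, Var(ȳ) = (1 − f)·s²/n with f = n/N = 4071/16191 = 0.25143598.
Var(ȳ) = (1 − 0.25143598)·4290000000/4071 = 0.74856402·1.0537951 × 10^6 = 788833.12.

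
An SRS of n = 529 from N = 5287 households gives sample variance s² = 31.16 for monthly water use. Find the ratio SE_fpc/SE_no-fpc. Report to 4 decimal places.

f = n/N = 529/5287 = 0.10005674.
SE_no-fpc = √(s²/n) = 0.24270062; SE_fpc = √((1−f)s²/n) = 0.23023877.
Ratio = √(1−f) = 0.94865339.

0.9487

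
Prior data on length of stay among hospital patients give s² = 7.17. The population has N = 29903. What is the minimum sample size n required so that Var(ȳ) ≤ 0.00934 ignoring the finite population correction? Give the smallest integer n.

Without fpc, n₀ = s²/D = 7.17/0.00934 = 767.6660.
Rounding up, n = 768.

768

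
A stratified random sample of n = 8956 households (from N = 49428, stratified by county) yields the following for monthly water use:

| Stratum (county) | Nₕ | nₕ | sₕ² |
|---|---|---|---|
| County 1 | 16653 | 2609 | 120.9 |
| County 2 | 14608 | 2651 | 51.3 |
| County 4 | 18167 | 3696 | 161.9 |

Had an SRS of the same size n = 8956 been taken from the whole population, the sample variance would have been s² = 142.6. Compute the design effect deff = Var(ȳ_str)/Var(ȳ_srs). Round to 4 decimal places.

0.8079

Var(ȳ_str) = Σ Wₕ²(1−fₕ)sₕ²/nₕ with Wₕ = Nₕ/49428:
  County 1: (16653/49428)²·(1−2609/16653)·120.9/2609 = 0.0044359787
  County 2: (14608/49428)²·(1−2651/14608)·51.3/2651 = 0.0013834853
  County 4: (18167/49428)²·(1−3696/18167)·161.9/3696 = 0.0047135766
  → Var(ȳ_str) = 0.010533041.
Var(ȳ_srs) = (1 − 8956/49428)·142.6/8956 = 0.013037282.
deff = 0.010533041 / 0.013037282 = 0.8079.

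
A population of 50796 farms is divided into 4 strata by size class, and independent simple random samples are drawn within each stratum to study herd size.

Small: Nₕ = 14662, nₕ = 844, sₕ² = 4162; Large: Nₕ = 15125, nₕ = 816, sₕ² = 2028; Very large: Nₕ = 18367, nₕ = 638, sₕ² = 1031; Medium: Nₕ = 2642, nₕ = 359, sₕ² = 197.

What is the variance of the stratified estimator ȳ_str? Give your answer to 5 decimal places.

0.80089

Var(ȳ_str) = Σₕ Wₕ²(1 − fₕ)sₕ²/nₕ with Wₕ = Nₕ/N, N = 50796.
Small: Wₕ = 0.28864478; term = 0.28864478²·(1 − 0.05756377)·4162/844 = 0.38720326.
Large: Wₕ = 0.29775967; term = 0.29775967²·(1 − 0.05395041)·2028/816 = 0.20846033.
Very large: Wₕ = 0.36158359; term = 0.36158359²·(1 − 0.03473621)·1031/638 = 0.20393953.
Medium: Wₕ = 0.05201197; term = 0.05201197²·(1 − 0.13588191)·197/359 = 0.0012827779.
Sum = 0.8008859.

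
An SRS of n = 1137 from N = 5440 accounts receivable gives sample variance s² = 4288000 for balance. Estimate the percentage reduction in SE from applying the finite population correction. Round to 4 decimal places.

11.0622

f = n/N = 1137/5440 = 0.20900735.
SE_no-fpc = √(s²/n) = 61.41114; SE_fpc = √((1−f)s²/n) = 54.617696.
Ratio = √(1−f) = 0.88937767. Reduction = 100·(1 − 0.88937767) = 11.0622%.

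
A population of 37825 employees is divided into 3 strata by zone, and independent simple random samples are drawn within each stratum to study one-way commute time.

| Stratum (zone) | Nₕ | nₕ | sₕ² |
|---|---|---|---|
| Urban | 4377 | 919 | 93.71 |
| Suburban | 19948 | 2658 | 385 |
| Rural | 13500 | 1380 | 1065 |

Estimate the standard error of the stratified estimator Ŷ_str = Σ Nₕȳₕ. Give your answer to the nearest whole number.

Var(Ŷ_str) = Σₕ Nₕ²(1 − fₕ)sₕ²/nₕ.
Urban: 4377²·(1 − 919/4377)·93.71/919 = 1.5433768 × 10^6.
Suburban: 19948²·(1 − 2658/19948)·385/2658 = 4.9957432 × 10^7.
Rural: 13500²·(1 − 1380/13500)·1065/1380 = 1.2627196 × 10^8.
Sum = 1.7777277 × 10^8.
SE = √(1.7777277 × 10^8) = 13333.

13333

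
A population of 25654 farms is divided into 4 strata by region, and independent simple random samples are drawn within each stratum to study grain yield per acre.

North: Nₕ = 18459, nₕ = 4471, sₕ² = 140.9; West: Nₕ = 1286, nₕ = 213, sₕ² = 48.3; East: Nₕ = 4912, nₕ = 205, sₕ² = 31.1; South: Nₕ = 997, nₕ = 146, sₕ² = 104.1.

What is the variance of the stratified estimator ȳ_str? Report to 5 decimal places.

0.01909

Var(ȳ_str) = Σₕ Wₕ²(1 − fₕ)sₕ²/nₕ with Wₕ = Nₕ/N, N = 25654.
North: Wₕ = 0.71953691; term = 0.71953691²·(1 − 0.24221247)·140.9/4471 = 0.012364027.
West: Wₕ = 0.05012863; term = 0.05012863²·(1 − 0.16562986)·48.3/213 = 4.7544254 × 10^-4.
East: Wₕ = 0.19147112; term = 0.19147112²·(1 − 0.04173453)·31.1/205 = 0.0053296526.
South: Wₕ = 0.03886334; term = 0.03886334²·(1 − 0.14643932)·104.1/146 = 9.1920507 × 10^-4.
Sum = 0.019088327.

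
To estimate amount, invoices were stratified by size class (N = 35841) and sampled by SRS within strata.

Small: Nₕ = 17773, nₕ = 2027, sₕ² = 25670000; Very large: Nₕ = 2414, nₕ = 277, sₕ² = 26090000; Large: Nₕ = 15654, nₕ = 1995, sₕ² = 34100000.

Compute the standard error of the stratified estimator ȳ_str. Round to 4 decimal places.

Var(ȳ_str) = Σₕ Wₕ²(1 − fₕ)sₕ²/nₕ with Wₕ = Nₕ/N, N = 35841.
Small: Wₕ = 0.49588460; term = 0.49588460²·(1 − 0.11404940)·25670000/2027 = 2758.9439.
Very large: Wₕ = 0.06735303; term = 0.06735303²·(1 − 0.11474731)·26090000/277 = 378.24732.
Large: Wₕ = 0.43676237; term = 0.43676237²·(1 − 0.12744346)·34100000/1995 = 2845.0865.
Sum = 5982.2777.
SE = √(5982.2777) = 77.3452.

77.3452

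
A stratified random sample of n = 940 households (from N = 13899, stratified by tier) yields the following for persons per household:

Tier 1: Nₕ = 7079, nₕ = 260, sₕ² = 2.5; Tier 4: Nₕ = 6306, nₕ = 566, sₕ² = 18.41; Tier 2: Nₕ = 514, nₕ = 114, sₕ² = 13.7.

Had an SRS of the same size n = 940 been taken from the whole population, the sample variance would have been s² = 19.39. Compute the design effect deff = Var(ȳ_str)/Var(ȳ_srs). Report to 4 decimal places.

0.4485

Var(ȳ_str) = Σ Wₕ²(1−fₕ)sₕ²/nₕ with Wₕ = Nₕ/13899:
  Tier 1: (7079/13899)²·(1−260/7079)·2.5/260 = 0.0024026591
  Tier 4: (6306/13899)²·(1−566/6306)·18.41/566 = 0.0060944723
  Tier 2: (514/13899)²·(1−114/514)·13.7/114 = 1.2790035 × 10^-4
  → Var(ȳ_str) = 0.0086250318.
Var(ȳ_srs) = (1 − 940/13899)·19.39/940 = 0.019232595.
deff = 0.0086250318 / 0.019232595 = 0.4485.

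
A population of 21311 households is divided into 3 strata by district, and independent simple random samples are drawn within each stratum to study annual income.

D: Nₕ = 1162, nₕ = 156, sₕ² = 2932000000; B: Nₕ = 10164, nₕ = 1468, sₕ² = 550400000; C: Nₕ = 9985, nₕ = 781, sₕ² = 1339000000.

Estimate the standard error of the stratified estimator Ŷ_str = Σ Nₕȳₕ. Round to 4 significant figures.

1.458 × 10^7

Var(Ŷ_str) = Σₕ Nₕ²(1 − fₕ)sₕ²/nₕ.
D: 1162²·(1 − 156/1162)·2932000000/156 = 2.1970679 × 10^13.
B: 10164²·(1 − 1468/10164)·550400000/1468 = 3.3138783 × 10^13.
C: 9985²·(1 − 781/9985)·1339000000/781 = 1.5756299 × 10^14.
Sum = 2.1267245 × 10^14.
SE = √(2.1267245 × 10^14) = 1.458 × 10^7.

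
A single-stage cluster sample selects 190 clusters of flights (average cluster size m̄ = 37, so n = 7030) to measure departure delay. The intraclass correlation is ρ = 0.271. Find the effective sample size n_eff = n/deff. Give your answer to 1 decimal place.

653.6

deff = 1 + (37 − 1)·0.271 = 1 + 9.756 = 10.756.
n_eff = 7030 / 10.756 = 653.6.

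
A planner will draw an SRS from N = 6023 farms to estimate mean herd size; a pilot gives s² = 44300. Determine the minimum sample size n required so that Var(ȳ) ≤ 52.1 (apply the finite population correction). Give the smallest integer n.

Without fpc, n₀ = s²/D = 44300/52.1 = 850.2879.
With fpc, (1 − n/N)·s²/n ≤ D requires n ≥ n₀/(1 + n₀/N) = 850.2879/(1 + 850.2879/6023) = 745.0996.
Rounding up, n = 746.

746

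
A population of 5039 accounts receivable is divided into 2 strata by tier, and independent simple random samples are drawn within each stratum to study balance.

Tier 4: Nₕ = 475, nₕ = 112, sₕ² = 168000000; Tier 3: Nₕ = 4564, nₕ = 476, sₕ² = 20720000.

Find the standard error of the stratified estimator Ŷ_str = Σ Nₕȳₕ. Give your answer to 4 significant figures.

Var(Ŷ_str) = Σₕ Nₕ²(1 − fₕ)sₕ²/nₕ.
Tier 4: 475²·(1 − 112/475)·168000000/112 = 2.586375 × 10^11.
Tier 3: 4564²·(1 − 476/4564)·20720000/476 = 8.1215575 × 10^11.
Sum = 1.0707933 × 10^12.
SE = √(1.0707933 × 10^12) = 1.035 × 10^6.

1.035 × 10^6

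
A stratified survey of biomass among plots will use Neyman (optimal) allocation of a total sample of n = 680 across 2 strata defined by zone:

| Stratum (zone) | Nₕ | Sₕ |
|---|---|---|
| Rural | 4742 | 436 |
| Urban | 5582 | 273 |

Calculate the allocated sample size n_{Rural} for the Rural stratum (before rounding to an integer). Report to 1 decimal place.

Neyman allocation: nₕ = n·NₕSₕ / Σⱼ NⱼSⱼ.
Σ NⱼSⱼ = 4742·436 + 5582·273 = 3.591398 × 10^6.
n_{Rural} = 680·4742·436 / (3.591398 × 10^6) = 391.5.

391.5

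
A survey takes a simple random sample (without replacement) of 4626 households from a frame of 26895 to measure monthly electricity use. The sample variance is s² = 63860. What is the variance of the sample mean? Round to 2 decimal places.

Under SRS without replacement, Var(ȳ) = (1 − f)·s²/n with f = n/N = 4626/26895 = 0.17200223.
Var(ȳ) = (1 − 0.17200223)·63860/4626 = 0.82799777·13.804583 = 11.430164.

11.43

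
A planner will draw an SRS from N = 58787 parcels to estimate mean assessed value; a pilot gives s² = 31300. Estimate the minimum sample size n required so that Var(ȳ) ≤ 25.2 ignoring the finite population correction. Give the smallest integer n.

1243

Without fpc, n₀ = s²/D = 31300/25.2 = 1242.0635.
Rounding up, n = 1243.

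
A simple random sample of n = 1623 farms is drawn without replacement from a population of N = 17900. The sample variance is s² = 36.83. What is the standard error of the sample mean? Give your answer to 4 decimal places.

0.1436

Under SRS without replacement, Var(ȳ) = (1 − f)·s²/n with f = n/N = 1623/17900 = 0.09067039.
Var(ȳ) = (1 − 0.09067039)·36.83/1623 = 0.90932961·0.022692545 = 0.020635003.
SE(ȳ) = √(0.020635003) = 0.1436.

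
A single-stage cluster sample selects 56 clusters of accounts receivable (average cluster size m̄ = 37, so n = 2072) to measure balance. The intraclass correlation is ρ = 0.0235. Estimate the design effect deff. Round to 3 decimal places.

1.846

deff = 1 + (37 − 1)·0.0235 = 1 + 0.846 = 1.846.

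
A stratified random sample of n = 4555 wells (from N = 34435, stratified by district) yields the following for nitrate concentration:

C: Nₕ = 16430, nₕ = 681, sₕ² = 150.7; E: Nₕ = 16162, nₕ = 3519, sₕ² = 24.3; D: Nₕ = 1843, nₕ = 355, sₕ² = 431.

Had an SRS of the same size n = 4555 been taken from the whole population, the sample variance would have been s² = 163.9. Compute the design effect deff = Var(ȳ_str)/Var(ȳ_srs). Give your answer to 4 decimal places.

Var(ȳ_str) = Σ Wₕ²(1−fₕ)sₕ²/nₕ with Wₕ = Nₕ/34435:
  C: (16430/34435)²·(1−681/16430)·150.7/681 = 0.048289923
  E: (16162/34435)²·(1−3519/16162)·24.3/3519 = 0.0011899592
  D: (1843/34435)²·(1−355/1843)·431/355 = 0.0028078701
  → Var(ȳ_str) = 0.052287752.
Var(ȳ_srs) = (1 − 4555/34435)·163.9/4555 = 0.031222745.
deff = 0.052287752 / 0.031222745 = 1.6747.

1.6747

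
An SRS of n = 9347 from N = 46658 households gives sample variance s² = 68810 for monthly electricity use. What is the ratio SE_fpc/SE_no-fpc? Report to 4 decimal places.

f = n/N = 9347/46658 = 0.20033006.
SE_no-fpc = √(s²/n) = 2.713249; SE_fpc = √((1−f)s²/n) = 2.426303.
Ratio = √(1−f) = 0.89424266.

0.8942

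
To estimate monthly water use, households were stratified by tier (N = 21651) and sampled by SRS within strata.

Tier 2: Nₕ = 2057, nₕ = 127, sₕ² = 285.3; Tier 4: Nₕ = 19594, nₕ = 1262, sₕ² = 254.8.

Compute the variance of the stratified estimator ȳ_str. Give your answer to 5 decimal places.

0.17373

Var(ȳ_str) = Σₕ Wₕ²(1 − fₕ)sₕ²/nₕ with Wₕ = Nₕ/N, N = 21651.
Tier 2: Wₕ = 0.09500716; term = 0.09500716²·(1 − 0.06174040)·285.3/127 = 0.019025397.
Tier 4: Wₕ = 0.90499284; term = 0.90499284²·(1 − 0.06440747)·254.8/1262 = 0.15470954.
Sum = 0.17373494.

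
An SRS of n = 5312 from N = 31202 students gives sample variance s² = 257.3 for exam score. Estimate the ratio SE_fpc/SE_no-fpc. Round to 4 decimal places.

0.9109

f = n/N = 5312/31202 = 0.17024550.
SE_no-fpc = √(s²/n) = 0.22008521; SE_fpc = √((1−f)s²/n) = 0.20047751.
Ratio = √(1−f) = 0.91090861.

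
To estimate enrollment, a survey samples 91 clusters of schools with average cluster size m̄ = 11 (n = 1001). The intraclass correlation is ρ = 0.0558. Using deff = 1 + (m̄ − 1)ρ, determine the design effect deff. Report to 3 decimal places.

deff = 1 + (11 − 1)·0.0558 = 1 + 0.558 = 1.558.

1.558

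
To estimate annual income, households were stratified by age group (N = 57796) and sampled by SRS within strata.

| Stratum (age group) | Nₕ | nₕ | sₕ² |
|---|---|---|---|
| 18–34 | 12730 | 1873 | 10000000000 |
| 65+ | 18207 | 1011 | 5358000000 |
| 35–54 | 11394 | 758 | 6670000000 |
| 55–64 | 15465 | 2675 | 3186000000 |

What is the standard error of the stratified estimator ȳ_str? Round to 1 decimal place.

Var(ȳ_str) = Σₕ Wₕ²(1 − fₕ)sₕ²/nₕ with Wₕ = Nₕ/N, N = 57796.
18–34: Wₕ = 0.22025746; term = 0.22025746²·(1 − 0.14713276)·10000000000/1873 = 220904.67.
65+: Wₕ = 0.31502180; term = 0.31502180²·(1 − 0.05552809)·5358000000/1011 = 496731.63.
35–54: Wₕ = 0.19714167; term = 0.19714167²·(1 − 0.06652624)·6670000000/758 = 319238.75.
55–64: Wₕ = 0.26757907; term = 0.26757907²·(1 − 0.17297123)·3186000000/2675 = 70525.616.
Sum = 1.1074007 × 10^6.
SE = √(1.1074007 × 10^6) = 1052.3.

1052.3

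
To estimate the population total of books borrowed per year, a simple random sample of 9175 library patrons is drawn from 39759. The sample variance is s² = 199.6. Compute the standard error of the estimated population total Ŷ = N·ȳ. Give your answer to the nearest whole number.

Var(Ŷ) = N²·Var(ȳ) = N²·(1 − n/N)·s²/n.
f = 9175/39759 = 0.23076536; Var(ȳ) = 0.76923464·199.6/9175 = 0.016734521.
Var(Ŷ) = 39759² · 0.016734521 = 2.6453564 × 10^7.
SE(Ŷ) = √(2.6453564 × 10^7) = 5143.

5143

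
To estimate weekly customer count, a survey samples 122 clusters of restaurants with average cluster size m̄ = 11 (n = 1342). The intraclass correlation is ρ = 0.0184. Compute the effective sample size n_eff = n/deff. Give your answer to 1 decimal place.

1133.4

deff = 1 + (11 − 1)·0.0184 = 1 + 0.184 = 1.184.
n_eff = 1342 / 1.184 = 1133.4.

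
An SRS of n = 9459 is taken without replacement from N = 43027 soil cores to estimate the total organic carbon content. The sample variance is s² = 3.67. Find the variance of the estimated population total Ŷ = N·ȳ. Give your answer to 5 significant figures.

Var(Ŷ) = N²·Var(ȳ) = N²·(1 − n/N)·s²/n.
f = 9459/43027 = 0.21983871; Var(ȳ) = 0.78016129·3.67/9459 = 3.0269499 × 10^-4.
Var(Ŷ) = 43027² · (3.0269499 × 10^-4) = 560386.11.

560390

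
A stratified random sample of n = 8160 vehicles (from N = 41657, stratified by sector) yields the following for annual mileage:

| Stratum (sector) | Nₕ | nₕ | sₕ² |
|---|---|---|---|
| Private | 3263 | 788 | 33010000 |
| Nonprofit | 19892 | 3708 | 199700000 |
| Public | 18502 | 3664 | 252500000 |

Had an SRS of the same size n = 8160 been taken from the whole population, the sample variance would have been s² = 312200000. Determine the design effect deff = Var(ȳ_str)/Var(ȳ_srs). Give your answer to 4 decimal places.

0.6855

Var(ȳ_str) = Σ Wₕ²(1−fₕ)sₕ²/nₕ with Wₕ = Nₕ/41657:
  Private: (3263/41657)²·(1−788/3263)·33010000/788 = 194.95555
  Nonprofit: (19892/41657)²·(1−3708/19892)·199700000/3708 = 9991.4077
  Public: (18502/41657)²·(1−3664/18502)·252500000/3664 = 10902.447
  → Var(ȳ_str) = 21088.81.
Var(ȳ_srs) = (1 − 8160/41657)·312200000/8160 = 30765.265.
deff = 21088.81 / 30765.265 = 0.6855.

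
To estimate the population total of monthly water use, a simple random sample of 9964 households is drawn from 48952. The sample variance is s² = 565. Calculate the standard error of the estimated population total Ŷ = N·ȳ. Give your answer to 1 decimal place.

Var(Ŷ) = N²·Var(ȳ) = N²·(1 − n/N)·s²/n.
f = 9964/48952 = 0.20354633; Var(ȳ) = 0.79645367·565/9964 = 0.045162216.
Var(Ŷ) = 48952² · 0.045162216 = 1.0822214 × 10^8.
SE(Ŷ) = √(1.0822214 × 10^8) = 10403.0.

10403.0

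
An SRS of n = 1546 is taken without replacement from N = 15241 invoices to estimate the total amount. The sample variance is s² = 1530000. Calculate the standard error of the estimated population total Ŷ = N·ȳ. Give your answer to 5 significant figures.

454490

Var(Ŷ) = N²·Var(ȳ) = N²·(1 − n/N)·s²/n.
f = 1546/15241 = 0.10143691; Var(ȳ) = 0.89856309·1530000/1546 = 889.2636.
Var(Ŷ) = 15241² · 889.2636 = 2.0656534 × 10^11.
SE(Ŷ) = √(2.0656534 × 10^11) = 454490.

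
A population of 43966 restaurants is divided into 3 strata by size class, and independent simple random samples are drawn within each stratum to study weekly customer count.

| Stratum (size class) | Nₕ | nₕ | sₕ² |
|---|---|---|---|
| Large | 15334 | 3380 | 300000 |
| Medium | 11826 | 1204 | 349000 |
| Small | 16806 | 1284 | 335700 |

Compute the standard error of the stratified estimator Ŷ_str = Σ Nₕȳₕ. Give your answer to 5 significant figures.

347680

Var(Ŷ_str) = Σₕ Nₕ²(1 − fₕ)sₕ²/nₕ.
Large: 15334²·(1 − 3380/15334)·300000/3380 = 1.6269465 × 10^10.
Medium: 11826²·(1 − 1204/11826)·349000/1204 = 3.6411881 × 10^10.
Small: 16806²·(1 − 1284/16806)·335700/1284 = 6.8202196 × 10^10.
Sum = 1.2088354 × 10^11.
SE = √(1.2088354 × 10^11) = 347680.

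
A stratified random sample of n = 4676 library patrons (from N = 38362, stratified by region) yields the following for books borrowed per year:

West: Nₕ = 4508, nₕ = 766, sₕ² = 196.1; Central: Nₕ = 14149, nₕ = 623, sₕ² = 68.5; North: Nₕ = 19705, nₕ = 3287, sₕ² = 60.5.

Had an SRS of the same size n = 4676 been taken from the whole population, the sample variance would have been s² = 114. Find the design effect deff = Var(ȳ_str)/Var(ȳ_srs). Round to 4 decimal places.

Var(ȳ_str) = Σ Wₕ²(1−fₕ)sₕ²/nₕ with Wₕ = Nₕ/38362:
  West: (4508/38362)²·(1−766/4508)·196.1/766 = 0.0029344995
  Central: (14149/38362)²·(1−623/14149)·68.5/623 = 0.014298655
  North: (19705/38362)²·(1−3287/19705)·60.5/3287 = 0.0040462236
  → Var(ȳ_str) = 0.021279378.
Var(ȳ_srs) = (1 − 4676/38362)·114/4676 = 0.021408121.
deff = 0.021279378 / 0.021408121 = 0.9940.

0.9940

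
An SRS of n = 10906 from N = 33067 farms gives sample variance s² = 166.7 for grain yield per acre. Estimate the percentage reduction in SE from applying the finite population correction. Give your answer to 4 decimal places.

f = n/N = 10906/33067 = 0.32981522.
SE_no-fpc = √(s²/n) = 0.12363318; SE_fpc = √((1−f)s²/n) = 0.10121208.
Ratio = √(1−f) = 0.81864814. Reduction = 100·(1 − 0.81864814) = 18.1352%.

18.1352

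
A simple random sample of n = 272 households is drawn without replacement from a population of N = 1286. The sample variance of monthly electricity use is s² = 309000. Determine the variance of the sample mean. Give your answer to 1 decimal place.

895.7

Under SRS without replacement, Var(ȳ) = (1 − f)·s²/n with f = n/N = 272/1286 = 0.21150855.
Var(ȳ) = (1 − 0.21150855)·309000/272 = 0.78849145·1136.0294 = 895.74947.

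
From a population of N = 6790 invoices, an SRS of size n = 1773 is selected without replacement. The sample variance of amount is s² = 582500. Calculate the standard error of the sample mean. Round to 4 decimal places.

Under SRS without replacement, Var(ȳ) = (1 − f)·s²/n with f = n/N = 1773/6790 = 0.26111929.
Var(ȳ) = (1 − 0.26111929)·582500/1773 = 0.73888071·328.5392 = 242.75128.
SE(ȳ) = √(242.75128) = 15.5805.

15.5805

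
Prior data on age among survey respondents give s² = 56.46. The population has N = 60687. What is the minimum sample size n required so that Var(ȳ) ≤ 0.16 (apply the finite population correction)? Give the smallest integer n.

Without fpc, n₀ = s²/D = 56.46/0.16 = 352.8750.
With fpc, (1 − n/N)·s²/n ≤ D requires n ≥ n₀/(1 + n₀/N) = 352.8750/(1 + 352.8750/60687) = 350.8350.
Rounding up, n = 351.

351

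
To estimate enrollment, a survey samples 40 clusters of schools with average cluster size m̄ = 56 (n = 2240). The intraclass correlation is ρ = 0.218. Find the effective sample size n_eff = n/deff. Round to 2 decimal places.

172.44

deff = 1 + (56 − 1)·0.218 = 1 + 11.99 = 12.99.
n_eff = 2240 / 12.99 = 172.44.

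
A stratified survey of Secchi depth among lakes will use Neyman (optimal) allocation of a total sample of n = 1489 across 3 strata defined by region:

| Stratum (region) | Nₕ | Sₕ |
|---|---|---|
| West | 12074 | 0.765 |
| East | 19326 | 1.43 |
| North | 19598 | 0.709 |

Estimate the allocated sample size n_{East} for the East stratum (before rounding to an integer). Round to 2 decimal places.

Neyman allocation: nₕ = n·NₕSₕ / Σⱼ NⱼSⱼ.
Σ NⱼSⱼ = 12074·0.765 + 19326·1.43 + 19598·0.709 = 50767.772.
n_{East} = 1489·19326·1.43 / 50767.772 = 810.56.

810.56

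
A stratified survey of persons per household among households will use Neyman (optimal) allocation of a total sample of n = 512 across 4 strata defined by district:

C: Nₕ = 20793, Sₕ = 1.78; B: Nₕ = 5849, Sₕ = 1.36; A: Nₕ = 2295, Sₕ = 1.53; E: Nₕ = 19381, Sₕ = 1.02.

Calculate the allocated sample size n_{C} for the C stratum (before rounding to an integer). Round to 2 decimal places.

Neyman allocation: nₕ = n·NₕSₕ / Σⱼ NⱼSⱼ.
Σ NⱼSⱼ = 20793·1.78 + 5849·1.36 + 2295·1.53 + 19381·1.02 = 68246.15.
n_{C} = 512·20793·1.78 / 68246.15 = 277.67.

277.67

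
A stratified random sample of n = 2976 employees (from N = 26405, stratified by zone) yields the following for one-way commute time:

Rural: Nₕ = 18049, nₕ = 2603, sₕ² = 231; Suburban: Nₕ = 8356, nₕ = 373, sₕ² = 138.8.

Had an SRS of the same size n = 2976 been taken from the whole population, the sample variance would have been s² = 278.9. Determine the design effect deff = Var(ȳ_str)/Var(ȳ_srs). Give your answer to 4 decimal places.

Var(ȳ_str) = Σ Wₕ²(1−fₕ)sₕ²/nₕ with Wₕ = Nₕ/26405:
  Rural: (18049/26405)²·(1−2603/18049)·231/2603 = 0.035484169
  Suburban: (8356/26405)²·(1−373/8356)·138.8/373 = 0.035601873
  → Var(ȳ_str) = 0.071086042.
Var(ȳ_srs) = (1 − 2976/26405)·278.9/2976 = 0.083154004.
deff = 0.071086042 / 0.083154004 = 0.8549.

0.8549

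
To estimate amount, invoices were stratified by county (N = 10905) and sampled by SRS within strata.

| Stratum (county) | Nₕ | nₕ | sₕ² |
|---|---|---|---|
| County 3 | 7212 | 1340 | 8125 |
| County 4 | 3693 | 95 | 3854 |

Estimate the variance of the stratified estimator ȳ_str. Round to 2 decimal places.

Var(ȳ_str) = Σₕ Wₕ²(1 − fₕ)sₕ²/nₕ with Wₕ = Nₕ/N, N = 10905.
County 3: Wₕ = 0.66134801; term = 0.66134801²·(1 − 0.18580144)·8125/1340 = 2.1592802.
County 4: Wₕ = 0.33865199; term = 0.33865199²·(1 − 0.02572434)·3854/95 = 4.5329114.
Sum = 6.6921916.

6.69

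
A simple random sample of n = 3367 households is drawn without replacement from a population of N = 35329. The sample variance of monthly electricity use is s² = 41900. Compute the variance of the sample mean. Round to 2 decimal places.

Under SRS without replacement, Var(ȳ) = (1 − f)·s²/n with f = n/N = 3367/35329 = 0.09530414.
Var(ȳ) = (1 − 0.09530414)·41900/3367 = 0.90469586·12.444312 = 11.258318.

11.26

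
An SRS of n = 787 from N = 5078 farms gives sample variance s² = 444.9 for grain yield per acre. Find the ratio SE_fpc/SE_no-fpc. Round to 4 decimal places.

f = n/N = 787/5078 = 0.15498228.
SE_no-fpc = √(s²/n) = 0.75187187; SE_fpc = √((1−f)s²/n) = 0.69115706.
Ratio = √(1−f) = 0.91924846.

0.9192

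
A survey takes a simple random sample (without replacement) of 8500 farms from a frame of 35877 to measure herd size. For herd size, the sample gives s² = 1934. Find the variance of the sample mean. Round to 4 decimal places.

0.1736

Under SRS without replacement, Var(ȳ) = (1 − f)·s²/n with f = n/N = 8500/35877 = 0.23692059.
Var(ȳ) = (1 − 0.23692059)·1934/8500 = 0.76307941·0.22752941 = 0.17362301.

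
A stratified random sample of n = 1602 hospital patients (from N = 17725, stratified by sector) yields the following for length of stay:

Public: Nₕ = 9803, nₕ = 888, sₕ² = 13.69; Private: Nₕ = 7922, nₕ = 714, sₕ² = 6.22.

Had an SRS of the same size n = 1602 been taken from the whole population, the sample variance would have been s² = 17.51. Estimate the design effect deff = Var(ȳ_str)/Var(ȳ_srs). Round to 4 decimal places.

Var(ȳ_str) = Σ Wₕ²(1−fₕ)sₕ²/nₕ with Wₕ = Nₕ/17725:
  Public: (9803/17725)²·(1−888/9803)·13.69/888 = 0.0042884302
  Private: (7922/17725)²·(1−714/7922)·6.22/714 = 0.0015833222
  → Var(ȳ_str) = 0.0058717524.
Var(ȳ_srs) = (1 − 1602/17725)·17.51/1602 = 0.0099422172.
deff = 0.0058717524 / 0.0099422172 = 0.5906.

0.5906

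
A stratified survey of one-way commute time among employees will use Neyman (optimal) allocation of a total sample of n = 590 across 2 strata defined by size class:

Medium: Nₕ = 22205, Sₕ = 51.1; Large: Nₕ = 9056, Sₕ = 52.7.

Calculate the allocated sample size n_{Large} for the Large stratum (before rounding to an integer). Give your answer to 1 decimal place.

Neyman allocation: nₕ = n·NₕSₕ / Σⱼ NⱼSⱼ.
Σ NⱼSⱼ = 22205·51.1 + 9056·52.7 = 1.6119267 × 10^6.
n_{Large} = 590·9056·52.7 / (1.6119267 × 10^6) = 174.7.

174.7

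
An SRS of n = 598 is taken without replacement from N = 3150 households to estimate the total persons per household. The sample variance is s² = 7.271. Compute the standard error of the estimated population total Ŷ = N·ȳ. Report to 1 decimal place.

312.6

Var(Ŷ) = N²·Var(ȳ) = N²·(1 − n/N)·s²/n.
f = 598/3150 = 0.18984127; Var(ȳ) = 0.81015873·7.271/598 = 0.0098506089.
Var(Ŷ) = 3150² · 0.0098506089 = 97742.667.
SE(Ŷ) = √(97742.667) = 312.6.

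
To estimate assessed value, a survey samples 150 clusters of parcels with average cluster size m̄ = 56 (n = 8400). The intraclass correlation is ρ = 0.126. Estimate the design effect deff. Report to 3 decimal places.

deff = 1 + (56 − 1)·0.126 = 1 + 6.93 = 7.93.

7.930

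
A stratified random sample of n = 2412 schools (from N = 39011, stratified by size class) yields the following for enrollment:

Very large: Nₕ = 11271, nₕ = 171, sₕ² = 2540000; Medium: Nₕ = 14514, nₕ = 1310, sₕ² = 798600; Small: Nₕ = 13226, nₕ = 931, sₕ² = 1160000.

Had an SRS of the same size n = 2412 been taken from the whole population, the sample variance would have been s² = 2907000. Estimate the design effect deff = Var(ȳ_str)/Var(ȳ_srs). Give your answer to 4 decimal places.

Var(ȳ_str) = Σ Wₕ²(1−fₕ)sₕ²/nₕ with Wₕ = Nₕ/39011:
  Very large: (11271/39011)²·(1−171/11271)·2540000/171 = 1221.0934
  Medium: (14514/39011)²·(1−1310/14514)·798600/1310 = 76.767338
  Small: (13226/39011)²·(1−931/13226)·1160000/931 = 133.13468
  → Var(ȳ_str) = 1430.9954.
Var(ȳ_srs) = (1 − 2412/39011)·2907000/2412 = 1130.7064.
deff = 1430.9954 / 1130.7064 = 1.2656.

1.2656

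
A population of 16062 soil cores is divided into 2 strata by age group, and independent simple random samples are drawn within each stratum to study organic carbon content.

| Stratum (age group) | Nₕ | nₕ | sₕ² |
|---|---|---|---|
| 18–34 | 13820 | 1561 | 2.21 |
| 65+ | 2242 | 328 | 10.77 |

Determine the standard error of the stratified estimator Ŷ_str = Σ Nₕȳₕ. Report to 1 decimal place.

Var(Ŷ_str) = Σₕ Nₕ²(1 − fₕ)sₕ²/nₕ.
18–34: 13820²·(1 − 1561/13820)·2.21/1561 = 239857.03.
65+: 2242²·(1 − 328/2242)·10.77/328 = 140902.73.
Sum = 380759.76.
SE = √(380759.76) = 617.1.

617.1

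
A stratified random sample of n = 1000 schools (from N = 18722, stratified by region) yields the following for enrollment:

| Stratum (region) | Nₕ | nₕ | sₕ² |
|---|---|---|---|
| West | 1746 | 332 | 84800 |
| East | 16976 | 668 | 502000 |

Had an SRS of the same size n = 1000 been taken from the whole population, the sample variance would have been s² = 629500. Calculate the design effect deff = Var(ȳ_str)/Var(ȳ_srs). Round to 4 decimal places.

Var(ȳ_str) = Σ Wₕ²(1−fₕ)sₕ²/nₕ with Wₕ = Nₕ/18722:
  West: (1746/18722)²·(1−332/1746)·84800/332 = 1.7990653
  East: (16976/18722)²·(1−668/16976)·502000/668 = 593.55209
  → Var(ȳ_str) = 595.35116.
Var(ȳ_srs) = (1 − 1000/18722)·629500/1000 = 595.87646.
deff = 595.35116 / 595.87646 = 0.9991.

0.9991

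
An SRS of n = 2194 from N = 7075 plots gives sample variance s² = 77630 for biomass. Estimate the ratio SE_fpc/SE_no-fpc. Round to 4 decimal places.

0.8306

f = n/N = 2194/7075 = 0.31010601.
SE_no-fpc = √(s²/n) = 5.9483495; SE_fpc = √((1−f)s²/n) = 4.9406907.
Ratio = √(1−f) = 0.83059858.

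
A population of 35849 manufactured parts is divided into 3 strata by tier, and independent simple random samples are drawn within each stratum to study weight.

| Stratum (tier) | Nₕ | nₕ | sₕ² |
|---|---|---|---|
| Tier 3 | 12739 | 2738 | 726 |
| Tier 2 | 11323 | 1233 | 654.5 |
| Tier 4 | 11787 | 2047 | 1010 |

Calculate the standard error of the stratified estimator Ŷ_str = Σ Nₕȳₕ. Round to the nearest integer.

12291

Var(Ŷ_str) = Σₕ Nₕ²(1 − fₕ)sₕ²/nₕ.
Tier 3: 12739²·(1 − 2738/12739)·726/2738 = 3.3781734 × 10^7.
Tier 2: 11323²·(1 − 1233/11323)·654.5/1233 = 6.0645593 × 10^7.
Tier 4: 11787²·(1 − 2047/11787)·1010/2047 = 5.6645547 × 10^7.
Sum = 1.5107287 × 10^8.
SE = √(1.5107287 × 10^8) = 12291.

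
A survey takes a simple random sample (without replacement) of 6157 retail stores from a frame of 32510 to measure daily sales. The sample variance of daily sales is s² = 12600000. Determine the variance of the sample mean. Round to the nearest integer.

1659

Under SRS without replacement, Var(ȳ) = (1 − f)·s²/n with f = n/N = 6157/32510 = 0.18938788.
Var(ȳ) = (1 − 0.18938788)·12600000/6157 = 0.81061212·2046.4512 = 1658.8781.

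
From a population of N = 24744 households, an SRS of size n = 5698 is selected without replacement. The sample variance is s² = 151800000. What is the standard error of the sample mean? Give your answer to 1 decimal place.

Under SRS without replacement, Var(ȳ) = (1 − f)·s²/n with f = n/N = 5698/24744 = 0.23027805.
Var(ȳ) = (1 − 0.23027805)·151800000/5698 = 0.76972195·26640.927 = 20506.106.
SE(ȳ) = √(20506.106) = 143.2.

143.2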